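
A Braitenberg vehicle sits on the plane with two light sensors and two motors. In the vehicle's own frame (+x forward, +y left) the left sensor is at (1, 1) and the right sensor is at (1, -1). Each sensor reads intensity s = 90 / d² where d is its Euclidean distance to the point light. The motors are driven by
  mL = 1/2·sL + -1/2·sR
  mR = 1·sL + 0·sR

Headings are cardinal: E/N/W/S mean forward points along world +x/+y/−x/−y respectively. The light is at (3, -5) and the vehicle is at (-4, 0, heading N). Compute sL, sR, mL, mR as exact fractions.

9/10 5/4 -7/40 9/10

left sensor world pos  = (-5, 1); dL² = 100
right sensor world pos = (-3, 1); dR² = 72
sL = 90/100 = 9/10
sR = 90/72 = 5/4
mL = 1/2·sL + -1/2·sR = -7/40
mR = 1·sL + 0·sR = 9/10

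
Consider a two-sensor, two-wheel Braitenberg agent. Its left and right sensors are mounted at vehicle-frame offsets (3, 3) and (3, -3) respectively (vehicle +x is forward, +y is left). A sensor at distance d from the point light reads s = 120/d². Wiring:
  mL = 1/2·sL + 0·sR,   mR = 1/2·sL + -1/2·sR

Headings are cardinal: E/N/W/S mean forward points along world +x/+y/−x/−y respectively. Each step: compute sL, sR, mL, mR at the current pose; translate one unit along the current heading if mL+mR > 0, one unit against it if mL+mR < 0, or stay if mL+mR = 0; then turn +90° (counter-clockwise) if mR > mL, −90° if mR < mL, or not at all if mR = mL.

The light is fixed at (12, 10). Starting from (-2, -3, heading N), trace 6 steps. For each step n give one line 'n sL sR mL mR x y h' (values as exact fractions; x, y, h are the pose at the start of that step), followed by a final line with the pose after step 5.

0 120/389 120/221 60/389 -10080/85969 -2 -3 N
1 60/101 60/173 30/101 2160/17473 -2 -2 E
2 24/65 120/481 12/65 144/2405 -1 -2 S
3 15/64 30/89 15/128 -585/11392 -1 -3 W
4 120/389 120/221 60/389 -10080/85969 -2 -3 N
5 60/101 60/173 30/101 2160/17473 -2 -2 E
final -1 -2 S

n=0: pose=(-2,-3,N); sL=120/389, sR=120/221; mL=60/389, mR=-10080/85969; mL+mR=3180/85969 → advance +1; mR−mL=-60/221 → turn -1·90°
n=1: pose=(-2,-2,E); sL=60/101, sR=60/173; mL=30/101, mR=2160/17473; mL+mR=7350/17473 → advance +1; mR−mL=-30/173 → turn -1·90°
n=2: pose=(-1,-2,S); sL=24/65, sR=120/481; mL=12/65, mR=144/2405; mL+mR=588/2405 → advance +1; mR−mL=-60/481 → turn -1·90°
n=3: pose=(-1,-3,W); sL=15/64, sR=30/89; mL=15/128, mR=-585/11392; mL+mR=375/5696 → advance +1; mR−mL=-15/89 → turn -1·90°
n=4: pose=(-2,-3,N); sL=120/389, sR=120/221; mL=60/389, mR=-10080/85969; mL+mR=3180/85969 → advance +1; mR−mL=-60/221 → turn -1·90°
n=5: pose=(-2,-2,E); sL=60/101, sR=60/173; mL=30/101, mR=2160/17473; mL+mR=7350/17473 → advance +1; mR−mL=-30/173 → turn -1·90°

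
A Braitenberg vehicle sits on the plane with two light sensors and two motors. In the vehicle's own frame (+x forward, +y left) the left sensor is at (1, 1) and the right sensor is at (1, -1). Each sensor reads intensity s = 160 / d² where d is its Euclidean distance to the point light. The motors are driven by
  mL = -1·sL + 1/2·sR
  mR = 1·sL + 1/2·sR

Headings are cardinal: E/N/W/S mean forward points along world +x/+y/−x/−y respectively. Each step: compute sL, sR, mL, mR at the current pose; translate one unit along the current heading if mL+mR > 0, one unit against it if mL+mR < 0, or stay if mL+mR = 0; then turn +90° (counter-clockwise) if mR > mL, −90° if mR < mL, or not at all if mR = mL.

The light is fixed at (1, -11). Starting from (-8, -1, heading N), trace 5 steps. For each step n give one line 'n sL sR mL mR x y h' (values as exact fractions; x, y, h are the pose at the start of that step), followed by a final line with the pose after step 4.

0 160/221 32/37 -2384/8177 9456/8177 -8 -1 N
1 4/5 40/61 -144/305 344/305 -8 0 W
2 160/181 160/221 -20880/40001 49840/40001 -9 0 S
3 80/101 80/81 -2440/8181 10520/8181 -9 -1 E
4 160/221 32/37 -2384/8177 9456/8177 -8 -1 N
final -8 0 W

n=0: pose=(-8,-1,N); sL=160/221, sR=32/37; mL=-2384/8177, mR=9456/8177; mL+mR=32/37 → advance +1; mR−mL=320/221 → turn +1·90°
n=1: pose=(-8,0,W); sL=4/5, sR=40/61; mL=-144/305, mR=344/305; mL+mR=40/61 → advance +1; mR−mL=8/5 → turn +1·90°
n=2: pose=(-9,0,S); sL=160/181, sR=160/221; mL=-20880/40001, mR=49840/40001; mL+mR=160/221 → advance +1; mR−mL=320/181 → turn +1·90°
n=3: pose=(-9,-1,E); sL=80/101, sR=80/81; mL=-2440/8181, mR=10520/8181; mL+mR=80/81 → advance +1; mR−mL=160/101 → turn +1·90°
n=4: pose=(-8,-1,N); sL=160/221, sR=32/37; mL=-2384/8177, mR=9456/8177; mL+mR=32/37 → advance +1; mR−mL=320/221 → turn +1·90°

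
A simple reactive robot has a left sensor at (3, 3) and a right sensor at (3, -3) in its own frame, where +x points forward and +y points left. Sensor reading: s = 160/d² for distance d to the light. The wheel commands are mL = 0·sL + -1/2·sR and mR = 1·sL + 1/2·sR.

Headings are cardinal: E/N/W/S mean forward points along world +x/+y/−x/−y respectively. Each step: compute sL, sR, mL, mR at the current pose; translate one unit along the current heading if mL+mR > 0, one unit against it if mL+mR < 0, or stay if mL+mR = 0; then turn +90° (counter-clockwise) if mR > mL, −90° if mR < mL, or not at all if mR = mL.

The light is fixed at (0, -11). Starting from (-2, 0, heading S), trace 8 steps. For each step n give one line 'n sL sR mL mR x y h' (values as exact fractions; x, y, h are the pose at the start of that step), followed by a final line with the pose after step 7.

0 32/13 160/89 -80/89 3888/1157 -2 0 S
1 16/17 16/5 -8/5 216/85 -2 -1 E
2 32/37 160/173 -80/173 8496/6401 -1 -1 N
3 2 40/53 -20/53 126/53 -1 0 W
4 32/13 160/89 -80/89 3888/1157 -2 0 S
5 16/17 16/5 -8/5 216/85 -2 -1 E
6 32/37 160/173 -80/173 8496/6401 -1 -1 N
7 2 40/53 -20/53 126/53 -1 0 W
final -2 0 S

n=0: pose=(-2,0,S); sL=32/13, sR=160/89; mL=-80/89, mR=3888/1157; mL+mR=32/13 → advance +1; mR−mL=4928/1157 → turn +1·90°
n=1: pose=(-2,-1,E); sL=16/17, sR=16/5; mL=-8/5, mR=216/85; mL+mR=16/17 → advance +1; mR−mL=352/85 → turn +1·90°
n=2: pose=(-1,-1,N); sL=32/37, sR=160/173; mL=-80/173, mR=8496/6401; mL+mR=32/37 → advance +1; mR−mL=11456/6401 → turn +1·90°
n=3: pose=(-1,0,W); sL=2, sR=40/53; mL=-20/53, mR=126/53; mL+mR=2 → advance +1; mR−mL=146/53 → turn +1·90°
n=4: pose=(-2,0,S); sL=32/13, sR=160/89; mL=-80/89, mR=3888/1157; mL+mR=32/13 → advance +1; mR−mL=4928/1157 → turn +1·90°
n=5: pose=(-2,-1,E); sL=16/17, sR=16/5; mL=-8/5, mR=216/85; mL+mR=16/17 → advance +1; mR−mL=352/85 → turn +1·90°
n=6: pose=(-1,-1,N); sL=32/37, sR=160/173; mL=-80/173, mR=8496/6401; mL+mR=32/37 → advance +1; mR−mL=11456/6401 → turn +1·90°
n=7: pose=(-1,0,W); sL=2, sR=40/53; mL=-20/53, mR=126/53; mL+mR=2 → advance +1; mR−mL=146/53 → turn +1·90°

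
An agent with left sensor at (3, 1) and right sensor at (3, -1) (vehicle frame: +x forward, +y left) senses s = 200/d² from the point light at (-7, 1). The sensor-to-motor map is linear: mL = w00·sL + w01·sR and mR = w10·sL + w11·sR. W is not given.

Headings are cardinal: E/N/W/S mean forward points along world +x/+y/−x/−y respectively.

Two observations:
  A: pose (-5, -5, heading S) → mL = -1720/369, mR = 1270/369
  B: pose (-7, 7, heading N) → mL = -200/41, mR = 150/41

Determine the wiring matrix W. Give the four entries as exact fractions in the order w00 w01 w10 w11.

obs A: pose=(-5,-5,S) → sL=20/9, sR=100/41, mL=-1720/369, mR=1270/369
obs B: pose=(-7,7,N) → sL=100/41, sR=100/41, mL=-200/41, mR=150/41
sensor matrix S = [[20/9, 100/41], [100/41, 100/41]]; det S = -8000/15129
solve [mL_A; mL_B] = S·[w00; w01] and [mR_A; mR_B] = S·[w10; w11]:
  w00 = -1, w01 = -1, w10 = 1, w11 = 1/2

-1 -1 1 1/2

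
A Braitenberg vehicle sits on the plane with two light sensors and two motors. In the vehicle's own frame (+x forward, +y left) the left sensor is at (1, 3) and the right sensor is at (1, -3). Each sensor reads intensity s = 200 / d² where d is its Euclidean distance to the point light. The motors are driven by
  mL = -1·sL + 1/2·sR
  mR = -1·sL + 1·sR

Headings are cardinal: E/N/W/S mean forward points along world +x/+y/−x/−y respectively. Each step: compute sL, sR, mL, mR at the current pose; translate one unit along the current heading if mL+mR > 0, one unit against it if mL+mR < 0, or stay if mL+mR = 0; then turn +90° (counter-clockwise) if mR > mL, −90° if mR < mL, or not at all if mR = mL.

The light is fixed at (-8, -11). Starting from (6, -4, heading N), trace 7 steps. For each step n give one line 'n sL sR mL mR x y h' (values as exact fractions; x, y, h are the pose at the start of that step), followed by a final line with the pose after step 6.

0 40/37 200/353 -10420/13061 -6720/13061 6 -4 N
1 100/89 4/5 -322/445 -144/445 6 -5 W
2 200/349 200/169 1100/58981 36000/58981 7 -5 S
3 5/8 10/13 -25/104 15/104 7 -6 E
4 200/157 8/13 -1972/2041 -1344/2041 6 -6 N
5 20/17 100/109 -1330/1853 -480/1853 6 -7 W
6 200/333 200/153 100/1887 4000/5661 7 -7 S
final 7 -8 E

n=0: pose=(6,-4,N); sL=40/37, sR=200/353; mL=-10420/13061, mR=-6720/13061; mL+mR=-17140/13061 → advance -1; mR−mL=100/353 → turn +1·90°
n=1: pose=(6,-5,W); sL=100/89, sR=4/5; mL=-322/445, mR=-144/445; mL+mR=-466/445 → advance -1; mR−mL=2/5 → turn +1·90°
n=2: pose=(7,-5,S); sL=200/349, sR=200/169; mL=1100/58981, mR=36000/58981; mL+mR=37100/58981 → advance +1; mR−mL=100/169 → turn +1·90°
n=3: pose=(7,-6,E); sL=5/8, sR=10/13; mL=-25/104, mR=15/104; mL+mR=-5/52 → advance -1; mR−mL=5/13 → turn +1·90°
n=4: pose=(6,-6,N); sL=200/157, sR=8/13; mL=-1972/2041, mR=-1344/2041; mL+mR=-3316/2041 → advance -1; mR−mL=4/13 → turn +1·90°
n=5: pose=(6,-7,W); sL=20/17, sR=100/109; mL=-1330/1853, mR=-480/1853; mL+mR=-1810/1853 → advance -1; mR−mL=50/109 → turn +1·90°
n=6: pose=(7,-7,S); sL=200/333, sR=200/153; mL=100/1887, mR=4000/5661; mL+mR=4300/5661 → advance +1; mR−mL=100/153 → turn +1·90°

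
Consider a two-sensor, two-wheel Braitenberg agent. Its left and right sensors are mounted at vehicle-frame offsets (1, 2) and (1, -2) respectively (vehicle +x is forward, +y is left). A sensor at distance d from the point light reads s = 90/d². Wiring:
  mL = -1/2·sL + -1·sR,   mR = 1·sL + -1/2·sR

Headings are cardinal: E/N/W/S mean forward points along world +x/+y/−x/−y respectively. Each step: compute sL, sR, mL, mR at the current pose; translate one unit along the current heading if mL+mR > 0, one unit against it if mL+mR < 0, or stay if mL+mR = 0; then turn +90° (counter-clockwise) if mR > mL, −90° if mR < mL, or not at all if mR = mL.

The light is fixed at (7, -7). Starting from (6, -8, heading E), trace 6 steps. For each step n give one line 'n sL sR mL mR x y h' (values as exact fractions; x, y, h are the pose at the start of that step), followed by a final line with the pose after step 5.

0 90 10 -55 85 6 -8 E
1 45/2 45/2 -135/4 45/4 7 -8 N
2 90/17 90 -1575/17 -675/17 7 -9 W
3 5 9 -23/2 1/2 8 -9 S
4 18 90/13 -207/13 189/13 8 -8 E
5 45/2 45/2 -135/4 45/4 7 -8 N
final 7 -9 W

n=0: pose=(6,-8,E); sL=90, sR=10; mL=-55, mR=85; mL+mR=30 → advance +1; mR−mL=140 → turn +1·90°
n=1: pose=(7,-8,N); sL=45/2, sR=45/2; mL=-135/4, mR=45/4; mL+mR=-45/2 → advance -1; mR−mL=45 → turn +1·90°
n=2: pose=(7,-9,W); sL=90/17, sR=90; mL=-1575/17, mR=-675/17; mL+mR=-2250/17 → advance -1; mR−mL=900/17 → turn +1·90°
n=3: pose=(8,-9,S); sL=5, sR=9; mL=-23/2, mR=1/2; mL+mR=-11 → advance -1; mR−mL=12 → turn +1·90°
n=4: pose=(8,-8,E); sL=18, sR=90/13; mL=-207/13, mR=189/13; mL+mR=-18/13 → advance -1; mR−mL=396/13 → turn +1·90°
n=5: pose=(7,-8,N); sL=45/2, sR=45/2; mL=-135/4, mR=45/4; mL+mR=-45/2 → advance -1; mR−mL=45 → turn +1·90°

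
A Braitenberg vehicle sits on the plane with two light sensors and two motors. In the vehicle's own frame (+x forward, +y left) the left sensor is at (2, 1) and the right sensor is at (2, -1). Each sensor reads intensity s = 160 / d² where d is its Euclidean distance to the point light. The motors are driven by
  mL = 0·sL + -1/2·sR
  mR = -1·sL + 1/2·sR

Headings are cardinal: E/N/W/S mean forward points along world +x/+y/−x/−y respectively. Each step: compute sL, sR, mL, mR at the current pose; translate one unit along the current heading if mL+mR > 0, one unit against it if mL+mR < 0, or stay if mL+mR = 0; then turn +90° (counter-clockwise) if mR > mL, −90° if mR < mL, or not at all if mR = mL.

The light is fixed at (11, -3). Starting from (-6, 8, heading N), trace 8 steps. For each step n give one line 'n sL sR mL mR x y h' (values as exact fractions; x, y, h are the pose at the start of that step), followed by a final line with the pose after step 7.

n=0: pose=(-6,8,N); sL=160/493, sR=32/85; mL=-16/85, mR=-336/2465; mL+mR=-160/493 → advance -1; mR−mL=128/2465 → turn +1·90°
n=1: pose=(-6,7,W); sL=80/221, sR=80/241; mL=-40/241, mR=-10440/53261; mL+mR=-80/221 → advance -1; mR−mL=-1600/53261 → turn -1·90°
n=2: pose=(-5,7,N); sL=160/433, sR=160/369; mL=-80/369, mR=-24400/159777; mL+mR=-160/433 → advance -1; mR−mL=10240/159777 → turn +1·90°
n=3: pose=(-5,6,W); sL=40/97, sR=20/53; mL=-10/53, mR=-1150/5141; mL+mR=-40/97 → advance -1; mR−mL=-180/5141 → turn -1·90°
n=4: pose=(-4,6,N); sL=160/377, sR=160/317; mL=-80/317, mR=-20560/119509; mL+mR=-160/377 → advance -1; mR−mL=9600/119509 → turn +1·90°
n=5: pose=(-4,5,W); sL=80/169, sR=16/37; mL=-8/37, mR=-1608/6253; mL+mR=-80/169 → advance -1; mR−mL=-256/6253 → turn -1·90°
n=6: pose=(-3,5,N); sL=32/65, sR=160/269; mL=-80/269, mR=-3408/17485; mL+mR=-32/65 → advance -1; mR−mL=1792/17485 → turn +1·90°
n=7: pose=(-3,4,W); sL=40/73, sR=1/2; mL=-1/4, mR=-87/292; mL+mR=-40/73 → advance -1; mR−mL=-7/146 → turn -1·90°

0 160/493 32/85 -16/85 -336/2465 -6 8 N
1 80/221 80/241 -40/241 -10440/53261 -6 7 W
2 160/433 160/369 -80/369 -24400/159777 -5 7 N
3 40/97 20/53 -10/53 -1150/5141 -5 6 W
4 160/377 160/317 -80/317 -20560/119509 -4 6 N
5 80/169 16/37 -8/37 -1608/6253 -4 5 W
6 32/65 160/269 -80/269 -3408/17485 -3 5 N
7 40/73 1/2 -1/4 -87/292 -3 4 W
final -2 4 N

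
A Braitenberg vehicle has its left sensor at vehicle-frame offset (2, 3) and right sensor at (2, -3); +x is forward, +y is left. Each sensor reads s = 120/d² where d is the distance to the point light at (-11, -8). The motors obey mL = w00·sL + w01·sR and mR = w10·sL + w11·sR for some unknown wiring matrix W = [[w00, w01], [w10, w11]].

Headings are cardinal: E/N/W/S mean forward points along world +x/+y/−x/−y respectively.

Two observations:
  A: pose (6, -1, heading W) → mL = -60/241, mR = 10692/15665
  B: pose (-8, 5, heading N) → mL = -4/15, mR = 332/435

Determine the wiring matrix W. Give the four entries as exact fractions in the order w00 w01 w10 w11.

-1/2 0 1 1/2

obs A: pose=(6,-1,W) → sL=120/241, sR=24/65, mL=-60/241, mR=10692/15665
obs B: pose=(-8,5,N) → sL=8/15, sR=40/87, mL=-4/15, mR=332/435
sensor matrix S = [[120/241, 24/65], [8/15, 40/87]]; det S = 72704/2271425
solve [mL_A; mL_B] = S·[w00; w01] and [mR_A; mR_B] = S·[w10; w11]:
  w00 = -1/2, w01 = 0, w10 = 1, w11 = 1/2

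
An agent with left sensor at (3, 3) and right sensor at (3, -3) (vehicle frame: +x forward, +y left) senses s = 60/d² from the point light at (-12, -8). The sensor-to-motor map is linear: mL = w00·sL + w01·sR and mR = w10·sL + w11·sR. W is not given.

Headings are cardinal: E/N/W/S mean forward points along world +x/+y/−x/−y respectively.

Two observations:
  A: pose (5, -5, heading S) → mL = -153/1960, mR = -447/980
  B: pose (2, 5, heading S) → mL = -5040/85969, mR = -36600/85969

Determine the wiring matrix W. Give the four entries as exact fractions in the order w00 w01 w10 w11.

1/2 -1/2 -1 -1

obs A: pose=(5,-5,S) → sL=3/20, sR=15/49, mL=-153/1960, mR=-447/980
obs B: pose=(2,5,S) → sL=60/389, sR=60/221, mL=-5040/85969, mR=-36600/85969
sensor matrix S = [[3/20, 15/49], [60/389, 60/221]]; det S = -27351/4212481
solve [mL_A; mL_B] = S·[w00; w01] and [mR_A; mR_B] = S·[w10; w11]:
  w00 = 1/2, w01 = -1/2, w10 = -1, w11 = -1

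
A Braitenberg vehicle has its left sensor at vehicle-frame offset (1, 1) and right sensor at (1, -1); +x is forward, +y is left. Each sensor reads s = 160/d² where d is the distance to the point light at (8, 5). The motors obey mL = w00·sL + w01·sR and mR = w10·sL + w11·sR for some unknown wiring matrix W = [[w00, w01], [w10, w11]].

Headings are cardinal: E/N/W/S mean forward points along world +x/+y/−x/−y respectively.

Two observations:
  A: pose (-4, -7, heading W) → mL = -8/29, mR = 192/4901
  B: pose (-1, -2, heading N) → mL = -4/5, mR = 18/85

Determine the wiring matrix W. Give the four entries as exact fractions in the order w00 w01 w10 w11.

0 -1/2 -1/2 1/2

obs A: pose=(-4,-7,W) → sL=80/169, sR=16/29, mL=-8/29, mR=192/4901
obs B: pose=(-1,-2,N) → sL=20/17, sR=8/5, mL=-4/5, mR=18/85
sensor matrix S = [[80/169, 16/29], [20/17, 8/5]]; det S = 9024/83317
solve [mL_A; mL_B] = S·[w00; w01] and [mR_A; mR_B] = S·[w10; w11]:
  w00 = 0, w01 = -1/2, w10 = -1/2, w11 = 1/2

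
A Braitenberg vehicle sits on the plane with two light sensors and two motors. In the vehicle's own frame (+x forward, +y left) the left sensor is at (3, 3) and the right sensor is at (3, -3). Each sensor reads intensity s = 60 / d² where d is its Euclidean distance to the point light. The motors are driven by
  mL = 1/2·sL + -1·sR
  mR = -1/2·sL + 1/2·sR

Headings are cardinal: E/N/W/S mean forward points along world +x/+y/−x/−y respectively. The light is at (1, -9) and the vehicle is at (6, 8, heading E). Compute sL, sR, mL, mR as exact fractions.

left sensor world pos  = (9, 11); dL² = 464
right sensor world pos = (9, 5); dR² = 260
sL = 60/464 = 15/116
sR = 60/260 = 3/13
mL = 1/2·sL + -1·sR = -501/3016
mR = -1/2·sL + 1/2·sR = 153/3016

15/116 3/13 -501/3016 153/3016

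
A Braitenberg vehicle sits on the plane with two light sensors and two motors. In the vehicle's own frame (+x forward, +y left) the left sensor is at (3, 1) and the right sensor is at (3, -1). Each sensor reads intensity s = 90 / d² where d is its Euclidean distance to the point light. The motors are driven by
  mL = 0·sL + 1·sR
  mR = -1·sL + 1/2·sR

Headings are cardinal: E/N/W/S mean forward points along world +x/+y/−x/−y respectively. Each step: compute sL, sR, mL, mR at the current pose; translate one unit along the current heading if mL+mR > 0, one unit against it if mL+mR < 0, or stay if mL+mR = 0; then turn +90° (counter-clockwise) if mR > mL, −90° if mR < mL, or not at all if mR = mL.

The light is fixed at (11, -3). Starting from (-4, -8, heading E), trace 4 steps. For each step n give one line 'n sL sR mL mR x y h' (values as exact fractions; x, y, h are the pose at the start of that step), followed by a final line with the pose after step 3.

n=0: pose=(-4,-8,E); sL=9/16, sR=1/2; mL=1/2, mR=-5/16; mL+mR=3/16 → advance +1; mR−mL=-13/16 → turn -1·90°
n=1: pose=(-3,-8,S); sL=90/233, sR=90/289; mL=90/289, mR=-15525/67337; mL+mR=5445/67337 → advance +1; mR−mL=-36495/67337 → turn -1·90°
n=2: pose=(-3,-9,W); sL=45/169, sR=45/157; mL=45/157, mR=-6525/53066; mL+mR=8685/53066 → advance +1; mR−mL=-21735/53066 → turn -1·90°
n=3: pose=(-4,-9,N); sL=18/53, sR=18/41; mL=18/41, mR=-261/2173; mL+mR=693/2173 → advance +1; mR−mL=-1215/2173 → turn -1·90°

0 9/16 1/2 1/2 -5/16 -4 -8 E
1 90/233 90/289 90/289 -15525/67337 -3 -8 S
2 45/169 45/157 45/157 -6525/53066 -3 -9 W
3 18/53 18/41 18/41 -261/2173 -4 -9 N
final -4 -8 E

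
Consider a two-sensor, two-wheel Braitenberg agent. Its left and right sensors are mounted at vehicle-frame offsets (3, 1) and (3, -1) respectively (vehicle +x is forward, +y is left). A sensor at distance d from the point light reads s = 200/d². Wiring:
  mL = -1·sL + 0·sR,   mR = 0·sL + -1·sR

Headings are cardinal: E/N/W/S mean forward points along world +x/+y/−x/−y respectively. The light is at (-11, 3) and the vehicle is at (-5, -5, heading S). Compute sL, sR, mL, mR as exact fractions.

20/17 100/73 -20/17 -100/73

left sensor world pos  = (-4, -8); dL² = 170
right sensor world pos = (-6, -8); dR² = 146
sL = 200/170 = 20/17
sR = 200/146 = 100/73
mL = -1·sL + 0·sR = -20/17
mR = 0·sL + -1·sR = -100/73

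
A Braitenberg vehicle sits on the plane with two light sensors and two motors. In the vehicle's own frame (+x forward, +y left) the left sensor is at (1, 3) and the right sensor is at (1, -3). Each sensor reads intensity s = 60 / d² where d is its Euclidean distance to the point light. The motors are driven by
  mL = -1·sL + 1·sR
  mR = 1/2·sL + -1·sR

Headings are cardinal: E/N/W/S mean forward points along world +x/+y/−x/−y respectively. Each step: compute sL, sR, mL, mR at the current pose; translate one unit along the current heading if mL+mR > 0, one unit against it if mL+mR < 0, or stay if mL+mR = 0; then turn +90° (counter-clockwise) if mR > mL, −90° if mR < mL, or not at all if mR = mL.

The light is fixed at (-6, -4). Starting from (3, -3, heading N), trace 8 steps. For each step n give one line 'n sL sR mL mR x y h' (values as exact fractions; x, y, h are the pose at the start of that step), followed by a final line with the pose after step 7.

n=0: pose=(3,-3,N); sL=3/2, sR=15/37; mL=-81/74, mR=51/148; mL+mR=-3/4 → advance -1; mR−mL=213/148 → turn +1·90°
n=1: pose=(3,-4,W); sL=60/73, sR=60/73; mL=0, mR=-30/73; mL+mR=-30/73 → advance -1; mR−mL=-30/73 → turn -1·90°
n=2: pose=(4,-4,N); sL=6/5, sR=6/17; mL=-72/85, mR=21/85; mL+mR=-3/5 → advance -1; mR−mL=93/85 → turn +1·90°
n=3: pose=(4,-5,W); sL=60/97, sR=12/17; mL=144/1649, mR=-654/1649; mL+mR=-30/97 → advance -1; mR−mL=-798/1649 → turn -1·90°
n=4: pose=(5,-5,N); sL=15/16, sR=15/49; mL=-495/784, mR=255/1568; mL+mR=-15/32 → advance -1; mR−mL=1245/1568 → turn +1·90°
n=5: pose=(5,-6,W); sL=12/25, sR=60/101; mL=288/2525, mR=-894/2525; mL+mR=-6/25 → advance -1; mR−mL=-1182/2525 → turn -1·90°
n=6: pose=(6,-6,N); sL=30/41, sR=30/113; mL=-2160/4633, mR=465/4633; mL+mR=-15/41 → advance -1; mR−mL=2625/4633 → turn +1·90°
n=7: pose=(6,-7,W); sL=60/157, sR=60/121; mL=2160/18997, mR=-5790/18997; mL+mR=-30/157 → advance -1; mR−mL=-7950/18997 → turn -1·90°

0 3/2 15/37 -81/74 51/148 3 -3 N
1 60/73 60/73 0 -30/73 3 -4 W
2 6/5 6/17 -72/85 21/85 4 -4 N
3 60/97 12/17 144/1649 -654/1649 4 -5 W
4 15/16 15/49 -495/784 255/1568 5 -5 N
5 12/25 60/101 288/2525 -894/2525 5 -6 W
6 30/41 30/113 -2160/4633 465/4633 6 -6 N
7 60/157 60/121 2160/18997 -5790/18997 6 -7 W
final 7 -7 N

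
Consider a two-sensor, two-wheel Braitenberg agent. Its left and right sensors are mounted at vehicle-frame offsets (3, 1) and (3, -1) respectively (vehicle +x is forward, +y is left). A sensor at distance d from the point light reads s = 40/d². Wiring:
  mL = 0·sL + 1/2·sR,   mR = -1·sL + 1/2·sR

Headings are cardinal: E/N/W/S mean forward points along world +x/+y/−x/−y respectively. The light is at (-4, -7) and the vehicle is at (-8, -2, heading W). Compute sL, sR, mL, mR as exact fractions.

8/13 8/17 4/17 -84/221

left sensor world pos  = (-11, -3); dL² = 65
right sensor world pos = (-11, -1); dR² = 85
sL = 40/65 = 8/13
sR = 40/85 = 8/17
mL = 0·sL + 1/2·sR = 4/17
mR = -1·sL + 1/2·sR = -84/221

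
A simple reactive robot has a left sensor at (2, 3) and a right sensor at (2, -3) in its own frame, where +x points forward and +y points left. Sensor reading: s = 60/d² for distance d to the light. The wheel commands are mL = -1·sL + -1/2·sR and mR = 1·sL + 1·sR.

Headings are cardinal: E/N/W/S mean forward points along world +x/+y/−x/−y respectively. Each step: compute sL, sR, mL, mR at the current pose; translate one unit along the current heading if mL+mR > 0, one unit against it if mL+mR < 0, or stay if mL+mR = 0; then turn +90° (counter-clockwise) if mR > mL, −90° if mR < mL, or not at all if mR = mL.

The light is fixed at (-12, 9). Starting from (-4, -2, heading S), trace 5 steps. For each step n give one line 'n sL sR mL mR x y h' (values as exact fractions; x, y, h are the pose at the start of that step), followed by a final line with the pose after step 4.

n=0: pose=(-4,-2,S); sL=6/29, sR=30/97; mL=-1017/2813, mR=1452/2813; mL+mR=15/97 → advance +1; mR−mL=2469/2813 → turn +1·90°
n=1: pose=(-4,-3,E); sL=60/181, sR=12/65; mL=-4986/11765, mR=6072/11765; mL+mR=6/65 → advance +1; mR−mL=11058/11765 → turn +1·90°
n=2: pose=(-3,-3,N); sL=15/34, sR=15/61; mL=-585/1037, mR=1425/2074; mL+mR=15/122 → advance +1; mR−mL=2595/2074 → turn +1·90°
n=3: pose=(-3,-2,W); sL=12/49, sR=60/113; mL=-2826/5537, mR=4296/5537; mL+mR=30/113 → advance +1; mR−mL=7122/5537 → turn +1·90°
n=4: pose=(-4,-2,S); sL=6/29, sR=30/97; mL=-1017/2813, mR=1452/2813; mL+mR=15/97 → advance +1; mR−mL=2469/2813 → turn +1·90°

0 6/29 30/97 -1017/2813 1452/2813 -4 -2 S
1 60/181 12/65 -4986/11765 6072/11765 -4 -3 E
2 15/34 15/61 -585/1037 1425/2074 -3 -3 N
3 12/49 60/113 -2826/5537 4296/5537 -3 -2 W
4 6/29 30/97 -1017/2813 1452/2813 -4 -2 S
final -4 -3 E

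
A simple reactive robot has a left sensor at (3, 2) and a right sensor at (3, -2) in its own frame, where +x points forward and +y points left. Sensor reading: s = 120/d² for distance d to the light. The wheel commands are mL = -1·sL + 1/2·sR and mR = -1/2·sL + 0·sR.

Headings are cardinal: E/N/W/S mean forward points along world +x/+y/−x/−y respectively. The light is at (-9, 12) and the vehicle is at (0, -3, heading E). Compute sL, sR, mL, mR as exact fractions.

left sensor world pos  = (3, -1); dL² = 313
right sensor world pos = (3, -5); dR² = 433
sL = 120/313 = 120/313
sR = 120/433 = 120/433
mL = -1·sL + 1/2·sR = -33180/135529
mR = -1/2·sL + 0·sR = -60/313

120/313 120/433 -33180/135529 -60/313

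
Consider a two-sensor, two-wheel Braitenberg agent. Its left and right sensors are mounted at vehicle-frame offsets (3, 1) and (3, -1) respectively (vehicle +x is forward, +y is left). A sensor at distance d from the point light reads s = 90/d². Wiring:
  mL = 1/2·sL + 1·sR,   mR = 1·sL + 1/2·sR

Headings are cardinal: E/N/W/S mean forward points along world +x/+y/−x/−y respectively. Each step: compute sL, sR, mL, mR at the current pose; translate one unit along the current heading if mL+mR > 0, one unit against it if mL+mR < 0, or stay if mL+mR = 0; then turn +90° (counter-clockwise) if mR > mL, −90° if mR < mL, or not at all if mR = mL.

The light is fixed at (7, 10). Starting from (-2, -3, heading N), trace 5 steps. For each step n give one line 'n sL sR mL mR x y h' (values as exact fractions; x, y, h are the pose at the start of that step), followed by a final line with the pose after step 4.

n=0: pose=(-2,-3,N); sL=9/20, sR=45/82; mL=1269/1640, mR=297/410; mL+mR=2457/1640 → advance +1; mR−mL=-81/1640 → turn -1·90°
n=1: pose=(-2,-2,E); sL=90/157, sR=18/41; mL=4671/6437, mR=5103/6437; mL+mR=9774/6437 → advance +1; mR−mL=432/6437 → turn +1·90°
n=2: pose=(-1,-2,N); sL=5/9, sR=9/13; mL=227/234, mR=211/234; mL+mR=73/39 → advance +1; mR−mL=-8/117 → turn -1·90°
n=3: pose=(-1,-1,E); sL=18/25, sR=90/169; mL=3771/4225, mR=4167/4225; mL+mR=7938/4225 → advance +1; mR−mL=396/4225 → turn +1·90°
n=4: pose=(0,-1,N); sL=45/64, sR=9/10; mL=801/640, mR=369/320; mL+mR=1539/640 → advance +1; mR−mL=-63/640 → turn -1·90°

0 9/20 45/82 1269/1640 297/410 -2 -3 N
1 90/157 18/41 4671/6437 5103/6437 -2 -2 E
2 5/9 9/13 227/234 211/234 -1 -2 N
3 18/25 90/169 3771/4225 4167/4225 -1 -1 E
4 45/64 9/10 801/640 369/320 0 -1 N
final 0 0 E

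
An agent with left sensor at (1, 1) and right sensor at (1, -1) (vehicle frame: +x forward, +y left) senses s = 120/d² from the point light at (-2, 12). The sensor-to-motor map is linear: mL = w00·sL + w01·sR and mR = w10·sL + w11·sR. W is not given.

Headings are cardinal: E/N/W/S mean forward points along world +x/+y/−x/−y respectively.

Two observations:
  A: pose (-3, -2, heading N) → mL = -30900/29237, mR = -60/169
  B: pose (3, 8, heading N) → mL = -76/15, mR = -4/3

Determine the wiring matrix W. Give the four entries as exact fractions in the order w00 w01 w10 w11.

-1/2 -1 0 -1/2

obs A: pose=(-3,-2,N) → sL=120/173, sR=120/169, mL=-30900/29237, mR=-60/169
obs B: pose=(3,8,N) → sL=24/5, sR=8/3, mL=-76/15, mR=-4/3
sensor matrix S = [[120/173, 120/169], [24/5, 8/3]]; det S = -45568/29237
solve [mL_A; mL_B] = S·[w00; w01] and [mR_A; mR_B] = S·[w10; w11]:
  w00 = -1/2, w01 = -1, w10 = 0, w11 = -1/2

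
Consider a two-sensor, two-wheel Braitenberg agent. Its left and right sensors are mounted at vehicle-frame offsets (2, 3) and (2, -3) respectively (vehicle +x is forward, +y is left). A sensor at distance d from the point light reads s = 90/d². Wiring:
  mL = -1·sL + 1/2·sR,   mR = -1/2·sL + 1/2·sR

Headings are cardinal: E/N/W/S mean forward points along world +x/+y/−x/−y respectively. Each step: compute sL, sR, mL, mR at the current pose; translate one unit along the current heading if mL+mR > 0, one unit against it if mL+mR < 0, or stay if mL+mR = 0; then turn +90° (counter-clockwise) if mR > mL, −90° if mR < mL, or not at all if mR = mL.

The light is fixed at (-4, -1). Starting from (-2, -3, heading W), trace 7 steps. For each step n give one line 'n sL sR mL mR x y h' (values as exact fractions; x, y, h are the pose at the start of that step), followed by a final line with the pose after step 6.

n=0: pose=(-2,-3,W); sL=18/5, sR=90; mL=207/5, mR=216/5; mL+mR=423/5 → advance +1; mR−mL=9/5 → turn +1·90°
n=1: pose=(-3,-3,S); sL=45/16, sR=9/2; mL=-9/16, mR=27/32; mL+mR=9/32 → advance +1; mR−mL=45/32 → turn +1·90°
n=2: pose=(-3,-4,E); sL=10, sR=2; mL=-9, mR=-4; mL+mR=-13 → advance -1; mR−mL=5 → turn +1·90°
n=3: pose=(-4,-4,N); sL=9, sR=9; mL=-9/2, mR=0; mL+mR=-9/2 → advance -1; mR−mL=9/2 → turn +1·90°
n=4: pose=(-4,-5,W); sL=90/53, sR=18; mL=387/53, mR=432/53; mL+mR=819/53 → advance +1; mR−mL=45/53 → turn +1·90°
n=5: pose=(-5,-5,S); sL=9/4, sR=45/26; mL=-18/13, mR=-27/104; mL+mR=-171/104 → advance -1; mR−mL=9/8 → turn +1·90°
n=6: pose=(-5,-4,E); sL=90, sR=90/37; mL=-3285/37, mR=-1620/37; mL+mR=-4905/37 → advance -1; mR−mL=45 → turn +1·90°

0 18/5 90 207/5 216/5 -2 -3 W
1 45/16 9/2 -9/16 27/32 -3 -3 S
2 10 2 -9 -4 -3 -4 E
3 9 9 -9/2 0 -4 -4 N
4 90/53 18 387/53 432/53 -4 -5 W
5 9/4 45/26 -18/13 -27/104 -5 -5 S
6 90 90/37 -3285/37 -1620/37 -5 -4 E
final -6 -4 N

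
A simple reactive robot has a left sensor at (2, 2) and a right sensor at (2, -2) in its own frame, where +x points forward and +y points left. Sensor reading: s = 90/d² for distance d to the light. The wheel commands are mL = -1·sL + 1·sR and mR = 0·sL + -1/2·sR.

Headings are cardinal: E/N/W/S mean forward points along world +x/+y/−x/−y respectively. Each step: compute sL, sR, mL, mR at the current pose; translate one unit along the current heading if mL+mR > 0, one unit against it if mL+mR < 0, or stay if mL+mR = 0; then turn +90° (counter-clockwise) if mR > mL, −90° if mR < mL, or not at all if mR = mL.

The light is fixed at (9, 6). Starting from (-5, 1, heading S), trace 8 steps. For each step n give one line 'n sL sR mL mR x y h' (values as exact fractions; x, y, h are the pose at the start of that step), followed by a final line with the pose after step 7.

0 90/193 18/61 -2016/11773 -9/61 -5 1 S
1 45/74 1/2 -4/37 -1/4 -5 2 E
2 18/41 18/65 -432/2665 -9/65 -6 2 S
3 9/17 45/97 -108/1649 -45/194 -6 3 E
4 90/221 90/349 -11520/77129 -45/349 -7 3 S
5 45/98 45/106 -90/2597 -45/212 -7 4 E
6 90/241 90/377 -12240/90857 -45/377 -8 4 S
7 45/113 5/13 -20/1469 -5/26 -8 5 E
final -9 5 S

n=0: pose=(-5,1,S); sL=90/193, sR=18/61; mL=-2016/11773, mR=-9/61; mL+mR=-3753/11773 → advance -1; mR−mL=279/11773 → turn +1·90°
n=1: pose=(-5,2,E); sL=45/74, sR=1/2; mL=-4/37, mR=-1/4; mL+mR=-53/148 → advance -1; mR−mL=-21/148 → turn -1·90°
n=2: pose=(-6,2,S); sL=18/41, sR=18/65; mL=-432/2665, mR=-9/65; mL+mR=-801/2665 → advance -1; mR−mL=63/2665 → turn +1·90°
n=3: pose=(-6,3,E); sL=9/17, sR=45/97; mL=-108/1649, mR=-45/194; mL+mR=-981/3298 → advance -1; mR−mL=-549/3298 → turn -1·90°
n=4: pose=(-7,3,S); sL=90/221, sR=90/349; mL=-11520/77129, mR=-45/349; mL+mR=-21465/77129 → advance -1; mR−mL=1575/77129 → turn +1·90°
n=5: pose=(-7,4,E); sL=45/98, sR=45/106; mL=-90/2597, mR=-45/212; mL+mR=-2565/10388 → advance -1; mR−mL=-1845/10388 → turn -1·90°
n=6: pose=(-8,4,S); sL=90/241, sR=90/377; mL=-12240/90857, mR=-45/377; mL+mR=-23085/90857 → advance -1; mR−mL=1395/90857 → turn +1·90°
n=7: pose=(-8,5,E); sL=45/113, sR=5/13; mL=-20/1469, mR=-5/26; mL+mR=-605/2938 → advance -1; mR−mL=-525/2938 → turn -1·90°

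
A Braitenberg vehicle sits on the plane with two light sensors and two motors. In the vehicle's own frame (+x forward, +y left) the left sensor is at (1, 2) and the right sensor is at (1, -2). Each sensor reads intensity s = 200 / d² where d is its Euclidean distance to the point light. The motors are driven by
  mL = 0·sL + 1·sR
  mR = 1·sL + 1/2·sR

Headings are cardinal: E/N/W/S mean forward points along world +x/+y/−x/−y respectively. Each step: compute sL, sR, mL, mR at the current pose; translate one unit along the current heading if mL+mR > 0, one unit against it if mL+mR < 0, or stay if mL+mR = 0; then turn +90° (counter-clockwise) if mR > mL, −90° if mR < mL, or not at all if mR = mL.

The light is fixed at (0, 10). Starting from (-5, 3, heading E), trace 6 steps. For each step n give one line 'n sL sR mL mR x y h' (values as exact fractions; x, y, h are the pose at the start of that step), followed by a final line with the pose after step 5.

0 200/41 200/97 200/97 23500/3977 -5 3 E
1 25/9 5 5 95/18 -4 3 N
2 200/89 200/41 200/41 17100/3649 -4 4 W
3 100/37 100/17 100/17 3550/629 -5 4 N
4 8 40/13 40/13 124/13 -5 5 E
5 50/13 10 10 115/13 -4 5 N
final -4 6 E

n=0: pose=(-5,3,E); sL=200/41, sR=200/97; mL=200/97, mR=23500/3977; mL+mR=31700/3977 → advance +1; mR−mL=15300/3977 → turn +1·90°
n=1: pose=(-4,3,N); sL=25/9, sR=5; mL=5, mR=95/18; mL+mR=185/18 → advance +1; mR−mL=5/18 → turn +1·90°
n=2: pose=(-4,4,W); sL=200/89, sR=200/41; mL=200/41, mR=17100/3649; mL+mR=34900/3649 → advance +1; mR−mL=-700/3649 → turn -1·90°
n=3: pose=(-5,4,N); sL=100/37, sR=100/17; mL=100/17, mR=3550/629; mL+mR=7250/629 → advance +1; mR−mL=-150/629 → turn -1·90°
n=4: pose=(-5,5,E); sL=8, sR=40/13; mL=40/13, mR=124/13; mL+mR=164/13 → advance +1; mR−mL=84/13 → turn +1·90°
n=5: pose=(-4,5,N); sL=50/13, sR=10; mL=10, mR=115/13; mL+mR=245/13 → advance +1; mR−mL=-15/13 → turn -1·90°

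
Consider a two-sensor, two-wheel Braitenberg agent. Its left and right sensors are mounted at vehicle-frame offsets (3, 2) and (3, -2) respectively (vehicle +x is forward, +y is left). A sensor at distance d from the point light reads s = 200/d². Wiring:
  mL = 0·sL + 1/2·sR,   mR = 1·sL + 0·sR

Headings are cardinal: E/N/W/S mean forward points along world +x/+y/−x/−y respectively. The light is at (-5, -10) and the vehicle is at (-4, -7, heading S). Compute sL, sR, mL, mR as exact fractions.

200/9 200 100 200/9

left sensor world pos  = (-2, -10); dL² = 9
right sensor world pos = (-6, -10); dR² = 1
sL = 200/9 = 200/9
sR = 200/1 = 200
mL = 0·sL + 1/2·sR = 100
mR = 1·sL + 0·sR = 200/9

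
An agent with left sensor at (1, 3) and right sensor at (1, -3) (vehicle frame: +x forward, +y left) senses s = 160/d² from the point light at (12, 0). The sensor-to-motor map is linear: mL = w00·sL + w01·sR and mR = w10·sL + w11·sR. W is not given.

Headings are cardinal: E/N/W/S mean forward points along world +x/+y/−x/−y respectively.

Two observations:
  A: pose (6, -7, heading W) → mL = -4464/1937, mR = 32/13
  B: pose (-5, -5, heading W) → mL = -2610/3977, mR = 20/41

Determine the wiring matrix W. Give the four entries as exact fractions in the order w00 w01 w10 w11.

-1 -1/2 0 1

obs A: pose=(6,-7,W) → sL=160/149, sR=32/13, mL=-4464/1937, mR=32/13
obs B: pose=(-5,-5,W) → sL=40/97, sR=20/41, mL=-2610/3977, mR=20/41
sensor matrix S = [[160/149, 32/13], [40/97, 20/41]]; det S = -3784320/7703449
solve [mL_A; mL_B] = S·[w00; w01] and [mR_A; mR_B] = S·[w10; w11]:
  w00 = -1, w01 = -1/2, w10 = 0, w11 = 1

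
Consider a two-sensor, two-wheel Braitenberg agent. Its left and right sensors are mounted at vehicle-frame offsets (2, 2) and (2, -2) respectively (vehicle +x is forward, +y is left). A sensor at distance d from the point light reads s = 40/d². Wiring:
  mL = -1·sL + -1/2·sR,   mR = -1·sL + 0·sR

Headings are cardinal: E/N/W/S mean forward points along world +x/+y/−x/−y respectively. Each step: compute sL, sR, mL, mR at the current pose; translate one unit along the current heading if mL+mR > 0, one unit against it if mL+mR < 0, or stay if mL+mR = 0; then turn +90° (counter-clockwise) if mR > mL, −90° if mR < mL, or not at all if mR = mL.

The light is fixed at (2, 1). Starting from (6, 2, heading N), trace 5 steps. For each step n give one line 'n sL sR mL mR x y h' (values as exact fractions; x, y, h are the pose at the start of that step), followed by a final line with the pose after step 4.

0 40/13 8/9 -412/117 -40/13 6 2 N
1 5 5 -15/2 -5 6 1 W
2 40/53 40/13 -1580/689 -40/53 7 1 S
3 20/29 4/5 -158/145 -20/29 7 2 E
4 40/13 8/9 -412/117 -40/13 6 2 N
final 6 1 W

n=0: pose=(6,2,N); sL=40/13, sR=8/9; mL=-412/117, mR=-40/13; mL+mR=-772/117 → advance -1; mR−mL=4/9 → turn +1·90°
n=1: pose=(6,1,W); sL=5, sR=5; mL=-15/2, mR=-5; mL+mR=-25/2 → advance -1; mR−mL=5/2 → turn +1·90°
n=2: pose=(7,1,S); sL=40/53, sR=40/13; mL=-1580/689, mR=-40/53; mL+mR=-2100/689 → advance -1; mR−mL=20/13 → turn +1·90°
n=3: pose=(7,2,E); sL=20/29, sR=4/5; mL=-158/145, mR=-20/29; mL+mR=-258/145 → advance -1; mR−mL=2/5 → turn +1·90°
n=4: pose=(6,2,N); sL=40/13, sR=8/9; mL=-412/117, mR=-40/13; mL+mR=-772/117 → advance -1; mR−mL=4/9 → turn +1·90°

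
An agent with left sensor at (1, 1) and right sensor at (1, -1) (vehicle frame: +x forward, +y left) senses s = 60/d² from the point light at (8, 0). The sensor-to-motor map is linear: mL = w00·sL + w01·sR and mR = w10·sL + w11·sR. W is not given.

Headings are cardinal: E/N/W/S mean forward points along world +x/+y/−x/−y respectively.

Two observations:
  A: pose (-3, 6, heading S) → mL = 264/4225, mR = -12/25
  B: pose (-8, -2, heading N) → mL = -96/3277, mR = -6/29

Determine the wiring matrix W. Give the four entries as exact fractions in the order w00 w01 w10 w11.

1/2 -1/2 -1 0

obs A: pose=(-3,6,S) → sL=12/25, sR=60/169, mL=264/4225, mR=-12/25
obs B: pose=(-8,-2,N) → sL=6/29, sR=30/113, mL=-96/3277, mR=-6/29
sensor matrix S = [[12/25, 60/169], [6/29, 30/113]]; det S = 149472/2769065
solve [mL_A; mL_B] = S·[w00; w01] and [mR_A; mR_B] = S·[w10; w11]:
  w00 = 1/2, w01 = -1/2, w10 = -1, w11 = 0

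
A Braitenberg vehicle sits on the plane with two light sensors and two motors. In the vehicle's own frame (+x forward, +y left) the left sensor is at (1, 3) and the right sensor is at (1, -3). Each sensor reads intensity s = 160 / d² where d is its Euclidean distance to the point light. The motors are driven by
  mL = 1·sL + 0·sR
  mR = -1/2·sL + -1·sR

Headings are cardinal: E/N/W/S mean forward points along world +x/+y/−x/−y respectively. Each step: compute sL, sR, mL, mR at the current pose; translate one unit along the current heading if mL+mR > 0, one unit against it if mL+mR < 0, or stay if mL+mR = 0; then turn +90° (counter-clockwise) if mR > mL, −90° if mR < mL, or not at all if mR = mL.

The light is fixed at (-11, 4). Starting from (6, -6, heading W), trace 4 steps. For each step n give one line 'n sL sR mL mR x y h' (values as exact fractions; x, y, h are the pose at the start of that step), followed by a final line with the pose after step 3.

0 32/85 32/61 32/85 -3696/5185 6 -6 W
1 80/153 80/261 80/153 -280/493 7 -6 N
2 32/85 160/557 32/85 -22512/47345 7 -7 E
3 5/17 8/17 5/17 -21/34 6 -7 S
final 6 -6 W

n=0: pose=(6,-6,W); sL=32/85, sR=32/61; mL=32/85, mR=-3696/5185; mL+mR=-1744/5185 → advance -1; mR−mL=-5648/5185 → turn -1·90°
n=1: pose=(7,-6,N); sL=80/153, sR=80/261; mL=80/153, mR=-280/493; mL+mR=-200/4437 → advance -1; mR−mL=-4840/4437 → turn -1·90°
n=2: pose=(7,-7,E); sL=32/85, sR=160/557; mL=32/85, mR=-22512/47345; mL+mR=-4688/47345 → advance -1; mR−mL=-40336/47345 → turn -1·90°
n=3: pose=(6,-7,S); sL=5/17, sR=8/17; mL=5/17, mR=-21/34; mL+mR=-11/34 → advance -1; mR−mL=-31/34 → turn -1·90°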